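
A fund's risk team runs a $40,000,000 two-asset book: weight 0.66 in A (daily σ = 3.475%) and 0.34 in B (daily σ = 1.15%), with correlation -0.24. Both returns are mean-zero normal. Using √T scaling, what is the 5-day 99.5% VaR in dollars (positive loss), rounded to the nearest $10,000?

σ_p = √(0.66²·3.475² + 0.34²·1.15² + 2·-0.24·0.66·0.34·3.475·1.15) = 2.232%.
σ_{5d} = 2.232% × √5 = 4.991%.
z(99.5%) = 2.576.
VaR = 2.576 × 4.991% = 12.857%; on $40,000,000 that is $5,142,800.

$5,140,000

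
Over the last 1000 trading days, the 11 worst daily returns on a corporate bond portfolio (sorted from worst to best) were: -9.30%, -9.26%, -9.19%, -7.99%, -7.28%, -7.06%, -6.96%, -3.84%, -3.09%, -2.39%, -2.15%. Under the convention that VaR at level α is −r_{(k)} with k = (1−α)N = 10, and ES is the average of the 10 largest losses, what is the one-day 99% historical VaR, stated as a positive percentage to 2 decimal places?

k = 10; the 10th lowest return is -2.39%, so VaR = 2.39%.

2.39%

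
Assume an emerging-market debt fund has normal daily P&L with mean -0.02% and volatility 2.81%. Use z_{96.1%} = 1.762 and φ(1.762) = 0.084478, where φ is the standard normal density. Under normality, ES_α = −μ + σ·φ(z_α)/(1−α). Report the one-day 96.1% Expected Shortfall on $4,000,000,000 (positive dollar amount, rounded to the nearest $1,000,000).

$244,000,000

Tail multiplier: φ(z)/(1−α) = 0.084478 / 0.039 = 2.166.
ES = −(-0.02%) + 2.81% × 2.166 = 6.106%.
On $4,000,000,000: 0.06106 × $4,000,000,000 = $244,240,000.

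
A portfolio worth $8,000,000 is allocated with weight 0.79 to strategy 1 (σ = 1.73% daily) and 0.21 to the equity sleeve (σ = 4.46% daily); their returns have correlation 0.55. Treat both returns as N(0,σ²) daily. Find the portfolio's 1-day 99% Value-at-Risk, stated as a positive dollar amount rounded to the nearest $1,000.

σ_p² = 0.79²·1.73² + 0.21²·4.46² + 2·0.55·0.79·0.21·1.73·4.46 = 4.1531 (%²).
σ_p = √4.1531 = 2.038%.
At 99%, z = 2.326.
VaR = 2.326 × 2.038% = 4.740%; on $8,000,000 that is $379,200.

$379,000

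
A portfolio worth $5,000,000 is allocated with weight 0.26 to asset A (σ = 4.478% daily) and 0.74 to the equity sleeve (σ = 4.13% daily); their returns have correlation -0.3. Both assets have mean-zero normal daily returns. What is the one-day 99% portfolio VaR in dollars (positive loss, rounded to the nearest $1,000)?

σ_p² = 0.26²·4.478² + 0.74²·4.13² + 2·-0.3·0.26·0.74·4.478·4.13 = 8.5609 (%²).
σ_p = √8.5609 = 2.926%.
At 99%, z = 2.326.
VaR = 2.326 × 2.926% = 6.806%; on $5,000,000 that is $340,300.

$340,000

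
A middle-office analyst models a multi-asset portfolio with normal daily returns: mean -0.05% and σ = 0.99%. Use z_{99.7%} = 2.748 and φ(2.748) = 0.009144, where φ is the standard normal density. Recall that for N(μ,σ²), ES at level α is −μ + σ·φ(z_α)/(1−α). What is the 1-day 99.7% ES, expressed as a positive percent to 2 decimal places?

Tail multiplier: φ(z)/(1−α) = 0.009144 / 0.003 = 3.048.
ES = −(-0.05%) + 0.99% × 3.048 = 3.068%.

3.07%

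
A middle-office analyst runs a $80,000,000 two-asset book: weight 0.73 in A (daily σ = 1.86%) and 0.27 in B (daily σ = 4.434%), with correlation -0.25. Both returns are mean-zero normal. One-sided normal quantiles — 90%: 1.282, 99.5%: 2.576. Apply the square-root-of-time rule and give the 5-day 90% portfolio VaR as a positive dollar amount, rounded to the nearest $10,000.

$3,600,000

σ_p = √(0.73²·1.86² + 0.27²·4.434² + 2·-0.25·0.73·0.27·1.86·4.434) = 1.570%.
σ_{5d} = 1.570% × √5 = 3.511%.
VaR = 1.282 × 3.511% = 4.501%; on $80,000,000 that is $3,600,800.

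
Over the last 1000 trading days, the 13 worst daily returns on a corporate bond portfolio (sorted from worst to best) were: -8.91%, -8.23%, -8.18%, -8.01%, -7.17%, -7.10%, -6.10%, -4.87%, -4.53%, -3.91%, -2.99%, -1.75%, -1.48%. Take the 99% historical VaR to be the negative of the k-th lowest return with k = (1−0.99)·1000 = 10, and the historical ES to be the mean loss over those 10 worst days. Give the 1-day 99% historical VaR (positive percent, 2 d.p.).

3.91%

k = 10; the 10th lowest return is -3.91%, so VaR = 3.91%.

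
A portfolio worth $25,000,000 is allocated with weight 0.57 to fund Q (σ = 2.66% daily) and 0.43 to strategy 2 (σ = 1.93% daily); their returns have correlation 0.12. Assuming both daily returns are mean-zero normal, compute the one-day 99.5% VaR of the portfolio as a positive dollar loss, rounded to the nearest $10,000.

σ_p² = 0.57²·2.66² + 0.43²·1.93² + 2·0.12·0.57·0.43·2.66·1.93 = 3.2896 (%²).
σ_p = √3.2896 = 1.814%.
At 99.5%, z = 2.576.
VaR = 2.576 × 1.814% = 4.673%; on $25,000,000 that is $1,168,250.

$1,170,000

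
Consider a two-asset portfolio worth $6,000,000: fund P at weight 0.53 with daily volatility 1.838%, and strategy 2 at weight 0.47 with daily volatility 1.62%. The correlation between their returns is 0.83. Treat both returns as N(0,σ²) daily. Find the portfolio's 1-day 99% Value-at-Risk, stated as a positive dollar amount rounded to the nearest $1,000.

σ_p² = 0.53²·1.838² + 0.47²·1.62² + 2·0.83·0.53·0.47·1.838·1.62 = 2.7599 (%²).
σ_p = √2.7599 = 1.661%.
At 99%, z = 2.326.
VaR = 2.326 × 1.661% = 3.863%; on $6,000,000 that is $231,780.

$232,000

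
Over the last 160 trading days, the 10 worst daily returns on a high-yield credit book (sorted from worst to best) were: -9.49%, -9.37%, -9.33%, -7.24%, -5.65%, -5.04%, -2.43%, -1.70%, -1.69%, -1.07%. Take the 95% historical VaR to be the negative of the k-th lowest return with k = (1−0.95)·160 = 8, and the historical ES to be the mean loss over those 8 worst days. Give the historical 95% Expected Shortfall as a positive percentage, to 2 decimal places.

6.28%

The 8 worst returns sum to -50.25%.
ES = −(-50.25%) / 8 = 6.28125% ≈ 6.28%.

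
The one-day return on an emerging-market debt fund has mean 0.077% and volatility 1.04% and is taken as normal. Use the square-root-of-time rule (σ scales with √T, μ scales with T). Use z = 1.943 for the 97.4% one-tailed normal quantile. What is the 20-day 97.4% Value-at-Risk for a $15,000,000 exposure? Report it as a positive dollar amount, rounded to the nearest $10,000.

$1,120,000

σ_{20d} = 1.04% × √20 = 4.651%; μ_{20d} = 20 × 0.077% = 1.540%.
VaR = −(1.540%) + 1.943 × 4.651% = 7.497%.
On $15,000,000: 0.07497 × $15,000,000 = $1,124,550.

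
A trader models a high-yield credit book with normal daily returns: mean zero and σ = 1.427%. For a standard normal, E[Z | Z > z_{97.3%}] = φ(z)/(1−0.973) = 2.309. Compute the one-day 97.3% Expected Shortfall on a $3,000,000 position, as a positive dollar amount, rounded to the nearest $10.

ES = 1.427% × 2.309 = 3.295%.
On $3,000,000: 0.03295 × $3,000,000 = $98,850.

$98,850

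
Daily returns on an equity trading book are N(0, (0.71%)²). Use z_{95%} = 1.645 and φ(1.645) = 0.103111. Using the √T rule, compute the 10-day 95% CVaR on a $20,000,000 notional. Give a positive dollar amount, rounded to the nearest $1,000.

$926,000

σ_{10d} = 0.71% × √10 = 2.245%.
ES multiplier = φ(z)/(1−α) = 0.103111/0.05 = 2.062.
ES = 2.245% × 2.062 = 4.629%; on $20,000,000: $925,800.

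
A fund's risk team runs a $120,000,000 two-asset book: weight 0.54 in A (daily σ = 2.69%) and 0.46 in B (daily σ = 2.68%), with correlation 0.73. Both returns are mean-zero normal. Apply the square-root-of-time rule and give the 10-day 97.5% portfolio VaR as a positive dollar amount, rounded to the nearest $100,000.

σ_p = √(0.54²·2.69² + 0.46²·2.68² + 2·0.73·0.54·0.46·2.69·2.68) = 2.499%.
σ_{10d} = 2.499% × √10 = 7.903%.
z(97.5%) = 1.960.
VaR = 1.960 × 7.903% = 15.490%; on $120,000,000 that is $18,588,000.

$18,600,000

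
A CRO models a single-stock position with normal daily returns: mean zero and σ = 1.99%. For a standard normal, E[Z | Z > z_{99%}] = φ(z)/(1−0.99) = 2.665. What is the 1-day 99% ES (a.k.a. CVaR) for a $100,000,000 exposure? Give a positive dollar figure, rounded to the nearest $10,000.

ES = 1.99% × 2.665 = 5.303%.
On $100,000,000: 0.05303 × $100,000,000 = $5,303,000.

$5,300,000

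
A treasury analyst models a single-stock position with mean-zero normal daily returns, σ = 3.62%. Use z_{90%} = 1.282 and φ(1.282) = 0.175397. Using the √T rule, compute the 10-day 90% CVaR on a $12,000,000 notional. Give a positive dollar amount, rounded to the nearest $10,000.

$2,410,000

σ_{10d} = 3.62% × √10 = 11.447%.
ES multiplier = φ(z)/(1−α) = 0.175397/0.1 = 1.754.
ES = 11.447% × 1.754 = 20.078%; on $12,000,000: $2,409,360.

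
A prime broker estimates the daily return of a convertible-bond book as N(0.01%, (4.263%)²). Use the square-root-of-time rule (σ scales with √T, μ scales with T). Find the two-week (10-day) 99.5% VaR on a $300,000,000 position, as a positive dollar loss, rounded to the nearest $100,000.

$103,900,000

At 99.5%, z = 2.576.
σ_{10d} = 4.263% × √10 = 13.481%; μ_{10d} = 10 × 0.01% = 0.100%.
VaR = −(0.100%) + 2.576 × 13.481% = 34.627%.
On $300,000,000: 0.34627 × $300,000,000 = $103,881,000.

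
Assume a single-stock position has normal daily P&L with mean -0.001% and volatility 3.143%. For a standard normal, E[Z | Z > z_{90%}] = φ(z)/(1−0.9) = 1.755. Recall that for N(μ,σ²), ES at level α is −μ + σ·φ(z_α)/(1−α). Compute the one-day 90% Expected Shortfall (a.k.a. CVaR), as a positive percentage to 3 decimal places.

ES = −(-0.001%) + 3.143% × 1.755 = 5.517%.

5.517%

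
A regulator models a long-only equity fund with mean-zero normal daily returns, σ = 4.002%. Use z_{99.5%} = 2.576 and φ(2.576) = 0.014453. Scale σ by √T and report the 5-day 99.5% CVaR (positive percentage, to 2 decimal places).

σ_{5d} = 4.002% × √5 = 8.949%.
ES multiplier = φ(z)/(1−α) = 0.014453/0.005 = 2.891.
ES = 8.949% × 2.891 = 25.872%.

25.87%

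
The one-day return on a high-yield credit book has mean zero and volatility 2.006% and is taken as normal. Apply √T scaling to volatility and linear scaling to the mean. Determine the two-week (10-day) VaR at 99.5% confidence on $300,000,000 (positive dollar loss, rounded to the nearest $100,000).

At 99.5%, z = 2.576.
σ_{10d} = 2.006% × √10 = 6.344%.
VaR = 2.576 × 6.344% = 16.342%.
On $300,000,000: 0.16342 × $300,000,000 = $49,026,000.

$49,000,000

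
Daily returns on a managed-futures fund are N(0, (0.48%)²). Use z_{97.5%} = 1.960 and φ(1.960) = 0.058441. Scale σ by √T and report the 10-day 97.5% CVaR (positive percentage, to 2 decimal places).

3.55%

σ_{10d} = 0.48% × √10 = 1.518%.
ES multiplier = φ(z)/(1−α) = 0.058441/0.025 = 2.338.
ES = 1.518% × 2.338 = 3.549%.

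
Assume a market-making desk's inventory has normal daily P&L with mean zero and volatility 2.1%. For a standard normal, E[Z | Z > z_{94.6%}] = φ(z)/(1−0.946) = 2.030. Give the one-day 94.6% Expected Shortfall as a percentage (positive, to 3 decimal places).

4.263%

ES = 2.1% × 2.030 = 4.263%.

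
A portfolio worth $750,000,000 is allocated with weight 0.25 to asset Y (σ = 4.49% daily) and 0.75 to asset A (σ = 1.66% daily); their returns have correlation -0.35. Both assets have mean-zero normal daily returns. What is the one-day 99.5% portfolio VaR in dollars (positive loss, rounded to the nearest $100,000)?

$26,100,000

σ_p² = 0.25²·4.49² + 0.75²·1.66² + 2·-0.35·0.25·0.75·4.49·1.66 = 1.8318 (%²).
σ_p = √1.8318 = 1.353%.
At 99.5%, z = 2.576.
VaR = 2.576 × 1.353% = 3.485%; on $750,000,000 that is $26,137,500.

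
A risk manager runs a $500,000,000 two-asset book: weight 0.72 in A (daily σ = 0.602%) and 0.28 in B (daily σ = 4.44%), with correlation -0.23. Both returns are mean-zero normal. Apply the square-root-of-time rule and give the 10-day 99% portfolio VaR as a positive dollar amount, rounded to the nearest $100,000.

σ_p = √(0.72²·0.602² + 0.28²·4.44² + 2·-0.23·0.72·0.28·0.602·4.44) = 1.219%.
σ_{10d} = 1.219% × √10 = 3.855%.
z(99%) = 2.326.
VaR = 2.326 × 3.855% = 8.967%; on $500,000,000 that is $44,835,000.

$44,800,000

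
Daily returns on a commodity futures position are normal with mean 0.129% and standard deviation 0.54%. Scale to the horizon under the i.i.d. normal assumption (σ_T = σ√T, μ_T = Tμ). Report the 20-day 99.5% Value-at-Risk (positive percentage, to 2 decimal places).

At 99.5%, z = 2.576.
σ_{20d} = 0.54% × √20 = 2.415%; μ_{20d} = 20 × 0.129% = 2.580%.
VaR = −(2.580%) + 2.576 × 2.415% = 3.641%.

3.64%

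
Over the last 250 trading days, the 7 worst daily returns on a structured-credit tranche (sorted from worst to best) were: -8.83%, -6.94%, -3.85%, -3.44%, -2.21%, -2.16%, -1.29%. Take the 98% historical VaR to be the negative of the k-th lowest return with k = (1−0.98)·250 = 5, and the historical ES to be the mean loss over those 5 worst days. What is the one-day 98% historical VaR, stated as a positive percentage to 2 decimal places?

2.21%

k = 5; the 5th lowest return is -2.21%, so VaR = 2.21%.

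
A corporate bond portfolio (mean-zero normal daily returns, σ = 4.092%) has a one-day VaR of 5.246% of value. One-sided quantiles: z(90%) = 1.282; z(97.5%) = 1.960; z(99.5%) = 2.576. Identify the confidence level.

90%

Implied z = VaR/σ = 5.246 / 4.092 = 1.282.
This matches z(90%) = 1.282.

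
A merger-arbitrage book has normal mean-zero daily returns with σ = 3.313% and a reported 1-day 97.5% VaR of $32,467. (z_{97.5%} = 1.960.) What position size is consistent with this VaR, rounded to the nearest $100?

$500,000

VaR as a fraction of value: z·σ = 1.960 × 3.313% = 6.49348%.
Position = $32,467 / 0.0649348 = $499,994.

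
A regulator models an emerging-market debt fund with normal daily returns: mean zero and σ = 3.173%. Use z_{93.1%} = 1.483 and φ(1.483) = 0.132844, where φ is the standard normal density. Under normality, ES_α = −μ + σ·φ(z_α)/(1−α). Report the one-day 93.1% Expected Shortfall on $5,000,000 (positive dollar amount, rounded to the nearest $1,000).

$305,000

Tail multiplier: φ(z)/(1−α) = 0.132844 / 0.069 = 1.925.
ES = 3.173% × 1.925 = 6.108%.
On $5,000,000: 0.06108 × $5,000,000 = $305,400.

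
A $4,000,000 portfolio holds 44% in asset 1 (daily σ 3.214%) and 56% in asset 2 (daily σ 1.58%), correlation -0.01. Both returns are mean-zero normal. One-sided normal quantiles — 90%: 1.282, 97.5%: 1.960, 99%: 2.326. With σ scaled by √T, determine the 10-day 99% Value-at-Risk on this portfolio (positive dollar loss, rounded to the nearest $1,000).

$489,000

σ_p = √(0.44²·3.214² + 0.56²·1.58² + 2·-0.01·0.44·0.56·3.214·1.58) = 1.661%.
σ_{10d} = 1.661% × √10 = 5.253%.
VaR = 2.326 × 5.253% = 12.218%; on $4,000,000 that is $488,720.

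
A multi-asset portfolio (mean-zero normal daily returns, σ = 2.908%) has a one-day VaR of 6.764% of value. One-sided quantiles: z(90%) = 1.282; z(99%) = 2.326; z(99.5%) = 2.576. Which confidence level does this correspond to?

Implied z = VaR/σ = 6.764 / 2.908 = 2.326.
This matches z(99%) = 2.326.

99%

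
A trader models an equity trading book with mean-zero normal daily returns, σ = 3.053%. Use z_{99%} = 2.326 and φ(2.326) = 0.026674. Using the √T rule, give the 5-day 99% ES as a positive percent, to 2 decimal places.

18.21%

σ_{5d} = 3.053% × √5 = 6.827%.
ES multiplier = φ(z)/(1−α) = 0.026674/0.01 = 2.667.
ES = 6.827% × 2.667 = 18.208%.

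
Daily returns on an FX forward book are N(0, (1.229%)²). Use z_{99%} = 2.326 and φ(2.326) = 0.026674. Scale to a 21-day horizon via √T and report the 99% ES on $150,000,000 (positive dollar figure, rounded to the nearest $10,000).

$22,530,000

σ_{21d} = 1.229% × √21 = 5.632%.
ES multiplier = φ(z)/(1−α) = 0.026674/0.01 = 2.667.
ES = 5.632% × 2.667 = 15.021%; on $150,000,000: $22,531,500.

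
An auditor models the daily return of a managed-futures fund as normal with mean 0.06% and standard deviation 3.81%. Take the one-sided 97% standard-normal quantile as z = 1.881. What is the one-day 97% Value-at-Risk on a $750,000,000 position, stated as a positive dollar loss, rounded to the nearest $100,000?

VaR = −μ + z·σ = −(0.06%) + 1.881 × 3.81% = 7.107%.
On $750,000,000: 0.07107 × $750,000,000 = $53,302,500.

$53,300,000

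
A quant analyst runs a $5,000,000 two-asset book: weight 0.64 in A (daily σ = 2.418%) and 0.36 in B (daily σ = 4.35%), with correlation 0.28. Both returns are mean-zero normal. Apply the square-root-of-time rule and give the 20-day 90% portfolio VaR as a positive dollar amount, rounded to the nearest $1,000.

$714,000

σ_p = √(0.64²·2.418² + 0.36²·4.35² + 2·0.28·0.64·0.36·2.418·4.35) = 2.491%.
σ_{20d} = 2.491% × √20 = 11.140%.
z(90%) = 1.282.
VaR = 1.282 × 11.140% = 14.281%; on $5,000,000 that is $714,050.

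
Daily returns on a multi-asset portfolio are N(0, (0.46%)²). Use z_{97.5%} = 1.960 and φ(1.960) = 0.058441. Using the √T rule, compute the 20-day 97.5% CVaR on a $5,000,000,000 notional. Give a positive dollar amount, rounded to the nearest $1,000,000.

σ_{20d} = 0.46% × √20 = 2.057%.
ES multiplier = φ(z)/(1−α) = 0.058441/0.025 = 2.338.
ES = 2.057% × 2.338 = 4.809%; on $5,000,000,000: $240,450,000.

$240,000,000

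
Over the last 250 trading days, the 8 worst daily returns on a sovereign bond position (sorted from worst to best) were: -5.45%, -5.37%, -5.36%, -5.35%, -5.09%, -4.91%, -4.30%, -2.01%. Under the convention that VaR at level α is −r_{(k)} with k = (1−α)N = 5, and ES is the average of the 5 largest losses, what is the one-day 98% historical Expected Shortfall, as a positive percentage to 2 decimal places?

The 5 worst returns sum to -26.62%.
ES = −(-26.62%) / 5 = 5.324% ≈ 5.32%.

5.32%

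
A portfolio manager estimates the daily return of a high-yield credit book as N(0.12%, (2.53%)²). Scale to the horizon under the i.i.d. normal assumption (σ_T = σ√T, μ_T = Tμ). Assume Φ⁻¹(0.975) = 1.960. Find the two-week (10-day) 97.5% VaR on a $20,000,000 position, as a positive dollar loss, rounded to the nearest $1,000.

$2,896,000

σ_{10d} = 2.53% × √10 = 8.001%; μ_{10d} = 10 × 0.12% = 1.200%.
VaR = −(1.200%) + 1.960 × 8.001% = 14.482%.
On $20,000,000: 0.14482 × $20,000,000 = $2,896,400.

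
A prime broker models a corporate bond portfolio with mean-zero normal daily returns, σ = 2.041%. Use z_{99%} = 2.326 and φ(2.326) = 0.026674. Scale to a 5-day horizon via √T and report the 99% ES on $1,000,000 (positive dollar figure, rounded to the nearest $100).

$121,700

σ_{5d} = 2.041% × √5 = 4.564%.
ES multiplier = φ(z)/(1−α) = 0.026674/0.01 = 2.667.
ES = 4.564% × 2.667 = 12.172%; on $1,000,000: $121,720.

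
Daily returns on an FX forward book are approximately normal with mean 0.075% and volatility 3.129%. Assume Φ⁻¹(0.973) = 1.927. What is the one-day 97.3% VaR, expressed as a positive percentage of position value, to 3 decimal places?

5.955%

VaR = −μ + z·σ = −(0.075%) + 1.927 × 3.129% = 5.955%.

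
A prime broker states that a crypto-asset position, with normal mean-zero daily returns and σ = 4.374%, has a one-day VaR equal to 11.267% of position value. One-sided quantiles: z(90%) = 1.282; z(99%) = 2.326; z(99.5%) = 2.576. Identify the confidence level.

Implied z = VaR/σ = 11.267 / 4.374 = 2.576.
This matches z(99.5%) = 2.576.

99.5%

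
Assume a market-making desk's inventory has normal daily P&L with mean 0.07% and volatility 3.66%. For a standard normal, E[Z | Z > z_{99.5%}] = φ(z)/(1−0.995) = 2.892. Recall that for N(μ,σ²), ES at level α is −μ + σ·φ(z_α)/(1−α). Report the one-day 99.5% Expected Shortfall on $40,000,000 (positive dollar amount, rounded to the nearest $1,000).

$4,206,000

ES = −(0.07%) + 3.66% × 2.892 = 10.515%.
On $40,000,000: 0.10515 × $40,000,000 = $4,206,000.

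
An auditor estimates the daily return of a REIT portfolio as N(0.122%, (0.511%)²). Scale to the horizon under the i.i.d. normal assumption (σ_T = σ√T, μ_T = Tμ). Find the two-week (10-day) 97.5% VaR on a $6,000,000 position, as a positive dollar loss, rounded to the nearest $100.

At 97.5%, z = 1.960.
σ_{10d} = 0.511% × √10 = 1.616%; μ_{10d} = 10 × 0.122% = 1.220%.
VaR = −(1.220%) + 1.960 × 1.616% = 1.947%.
On $6,000,000: 0.01947 × $6,000,000 = $116,820.

$116,800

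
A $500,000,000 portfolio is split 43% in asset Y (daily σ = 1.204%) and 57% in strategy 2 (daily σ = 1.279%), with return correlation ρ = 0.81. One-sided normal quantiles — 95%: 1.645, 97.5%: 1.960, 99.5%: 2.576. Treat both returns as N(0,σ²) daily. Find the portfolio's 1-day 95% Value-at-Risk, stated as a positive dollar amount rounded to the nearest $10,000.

σ_p² = 0.43²·1.204² + 0.57²·1.279² + 2·0.81·0.43·0.57·1.204·1.279 = 1.4110 (%²).
σ_p = √1.4110 = 1.188%.
VaR = 1.645 × 1.188% = 1.954%; on $500,000,000 that is $9,770,000.

$9,770,000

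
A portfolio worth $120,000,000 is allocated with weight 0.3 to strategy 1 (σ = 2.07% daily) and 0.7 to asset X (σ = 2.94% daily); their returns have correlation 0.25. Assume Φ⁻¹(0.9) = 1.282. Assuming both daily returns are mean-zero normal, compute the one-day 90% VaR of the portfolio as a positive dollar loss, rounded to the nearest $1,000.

$3,528,000

σ_p² = 0.3²·2.07² + 0.7²·2.94² + 2·0.25·0.3·0.7·2.07·2.94 = 5.2600 (%²).
σ_p = √5.2600 = 2.293%.
VaR = 1.282 × 2.293% = 2.940%; on $120,000,000 that is $3,528,000.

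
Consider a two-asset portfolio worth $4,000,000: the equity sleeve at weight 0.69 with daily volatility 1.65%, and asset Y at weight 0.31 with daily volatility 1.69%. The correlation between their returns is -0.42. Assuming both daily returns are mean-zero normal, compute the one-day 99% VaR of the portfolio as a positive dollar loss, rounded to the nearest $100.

σ_p² = 0.69²·1.65² + 0.31²·1.69² + 2·-0.42·0.69·0.31·1.65·1.69 = 1.0696 (%²).
σ_p = √1.0696 = 1.034%.
At 99%, z = 2.326.
VaR = 2.326 × 1.034% = 2.405%; on $4,000,000 that is $96,200.

$96,200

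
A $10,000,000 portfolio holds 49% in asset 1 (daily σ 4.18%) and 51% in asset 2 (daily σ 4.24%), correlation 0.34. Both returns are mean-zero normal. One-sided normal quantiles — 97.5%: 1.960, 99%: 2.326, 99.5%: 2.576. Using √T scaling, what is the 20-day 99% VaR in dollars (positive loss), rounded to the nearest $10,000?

$3,590,000

σ_p = √(0.49²·4.18² + 0.51²·4.24² + 2·0.34·0.49·0.51·4.18·4.24) = 3.447%.
σ_{20d} = 3.447% × √20 = 15.415%.
VaR = 2.326 × 15.415% = 35.855%; on $10,000,000 that is $3,585,500.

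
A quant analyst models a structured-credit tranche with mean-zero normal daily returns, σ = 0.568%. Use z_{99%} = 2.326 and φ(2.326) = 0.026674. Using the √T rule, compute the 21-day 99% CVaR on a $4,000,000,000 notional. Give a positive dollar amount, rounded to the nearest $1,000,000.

σ_{21d} = 0.568% × √21 = 2.603%.
ES multiplier = φ(z)/(1−α) = 0.026674/0.01 = 2.667.
ES = 2.603% × 2.667 = 6.942%; on $4,000,000,000: $277,680,000.

$278,000,000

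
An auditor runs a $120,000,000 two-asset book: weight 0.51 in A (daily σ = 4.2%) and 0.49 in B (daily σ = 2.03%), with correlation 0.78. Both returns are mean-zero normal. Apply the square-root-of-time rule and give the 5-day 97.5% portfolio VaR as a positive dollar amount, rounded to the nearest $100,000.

σ_p = √(0.51²·4.2² + 0.49²·2.03² + 2·0.78·0.51·0.49·4.2·2.03) = 2.984%.
σ_{5d} = 2.984% × √5 = 6.672%.
z(97.5%) = 1.960.
VaR = 1.960 × 6.672% = 13.077%; on $120,000,000 that is $15,692,400.

$15,700,000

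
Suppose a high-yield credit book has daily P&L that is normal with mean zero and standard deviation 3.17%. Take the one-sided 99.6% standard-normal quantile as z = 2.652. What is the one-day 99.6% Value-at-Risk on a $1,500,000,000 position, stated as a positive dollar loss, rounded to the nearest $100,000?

VaR = z·σ = 2.652 × 3.17% = 8.407%.
On $1,500,000,000: 0.08407 × $1,500,000,000 = $126,105,000.

$126,100,000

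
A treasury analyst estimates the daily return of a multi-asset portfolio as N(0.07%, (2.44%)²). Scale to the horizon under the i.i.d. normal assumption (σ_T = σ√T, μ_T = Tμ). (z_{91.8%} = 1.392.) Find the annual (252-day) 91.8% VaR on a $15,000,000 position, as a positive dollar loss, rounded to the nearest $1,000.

$5,442,000

σ_{252d} = 2.44% × √252 = 38.734%; μ_{252d} = 252 × 0.07% = 17.640%.
VaR = −(17.640%) + 1.392 × 38.734% = 36.278%.
On $15,000,000: 0.36278 × $15,000,000 = $5,441,700.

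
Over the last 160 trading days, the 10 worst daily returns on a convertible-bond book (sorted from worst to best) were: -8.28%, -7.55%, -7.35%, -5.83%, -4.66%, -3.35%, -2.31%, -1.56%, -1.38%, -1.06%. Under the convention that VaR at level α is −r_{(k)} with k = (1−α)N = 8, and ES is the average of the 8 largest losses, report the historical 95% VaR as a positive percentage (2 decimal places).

1.56%

k = 8; the 8th lowest return is -1.56%, so VaR = 1.56%.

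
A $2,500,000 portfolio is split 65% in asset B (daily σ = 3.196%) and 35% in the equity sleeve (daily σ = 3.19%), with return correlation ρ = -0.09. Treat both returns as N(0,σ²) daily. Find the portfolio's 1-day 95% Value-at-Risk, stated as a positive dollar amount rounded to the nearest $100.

σ_p² = 0.65²·3.196² + 0.35²·3.19² + 2·-0.09·0.65·0.35·3.196·3.19 = 5.1447 (%²).
σ_p = √5.1447 = 2.268%.
At 95%, z = 1.645.
VaR = 1.645 × 2.268% = 3.731%; on $2,500,000 that is $93,275.

$93,300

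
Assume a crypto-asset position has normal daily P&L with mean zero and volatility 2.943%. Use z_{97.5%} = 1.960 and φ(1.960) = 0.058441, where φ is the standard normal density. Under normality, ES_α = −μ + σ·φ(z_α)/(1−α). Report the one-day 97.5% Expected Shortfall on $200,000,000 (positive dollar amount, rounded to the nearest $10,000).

$13,760,000

Tail multiplier: φ(z)/(1−α) = 0.058441 / 0.025 = 2.338.
ES = 2.943% × 2.338 = 6.881%.
On $200,000,000: 0.06881 × $200,000,000 = $13,762,000.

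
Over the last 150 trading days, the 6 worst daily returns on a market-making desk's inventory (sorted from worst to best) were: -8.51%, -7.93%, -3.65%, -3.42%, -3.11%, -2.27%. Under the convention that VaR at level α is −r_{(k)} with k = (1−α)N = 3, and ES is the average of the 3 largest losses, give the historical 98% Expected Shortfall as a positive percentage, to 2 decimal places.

6.70%

The 3 worst returns sum to -20.09%.
ES = −(-20.09%) / 3 = 6.6966…% ≈ 6.70%.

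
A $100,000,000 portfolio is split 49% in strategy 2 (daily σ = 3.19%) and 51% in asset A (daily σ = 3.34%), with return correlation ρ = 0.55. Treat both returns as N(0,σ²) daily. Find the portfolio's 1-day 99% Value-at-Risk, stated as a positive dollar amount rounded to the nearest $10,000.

σ_p² = 0.49²·3.19² + 0.51²·3.34² + 2·0.55·0.49·0.51·3.19·3.34 = 8.2737 (%²).
σ_p = √8.2737 = 2.876%.
At 99%, z = 2.326.
VaR = 2.326 × 2.876% = 6.690%; on $100,000,000 that is $6,690,000.

$6,690,000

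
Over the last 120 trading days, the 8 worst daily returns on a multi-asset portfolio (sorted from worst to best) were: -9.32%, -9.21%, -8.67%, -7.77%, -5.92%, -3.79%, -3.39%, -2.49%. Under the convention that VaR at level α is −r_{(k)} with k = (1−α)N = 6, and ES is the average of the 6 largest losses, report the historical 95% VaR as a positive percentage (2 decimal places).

3.79%

k = 6; the 6th lowest return is -3.79%, so VaR = 3.79%.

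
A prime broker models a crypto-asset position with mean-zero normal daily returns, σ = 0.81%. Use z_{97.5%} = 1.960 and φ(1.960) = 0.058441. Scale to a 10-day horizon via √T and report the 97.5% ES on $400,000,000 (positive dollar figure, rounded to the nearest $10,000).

$23,950,000

σ_{10d} = 0.81% × √10 = 2.561%.
ES multiplier = φ(z)/(1−α) = 0.058441/0.025 = 2.338.
ES = 2.561% × 2.338 = 5.988%; on $400,000,000: $23,952,000.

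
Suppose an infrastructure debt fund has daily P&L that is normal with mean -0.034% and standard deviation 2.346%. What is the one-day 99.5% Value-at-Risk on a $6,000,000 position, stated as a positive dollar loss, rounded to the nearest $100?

$364,600

At 99.5% one-sided, z = 2.576.
VaR = −μ + z·σ = −(-0.034%) + 2.576 × 2.346% = 6.077%.
On $6,000,000: 0.06077 × $6,000,000 = $364,620.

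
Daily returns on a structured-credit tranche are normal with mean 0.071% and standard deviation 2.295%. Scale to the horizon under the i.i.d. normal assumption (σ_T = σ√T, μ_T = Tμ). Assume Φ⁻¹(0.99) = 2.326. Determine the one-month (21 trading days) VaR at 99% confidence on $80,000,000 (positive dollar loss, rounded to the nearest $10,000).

$18,380,000

σ_{21d} = 2.295% × √21 = 10.517%; μ_{21d} = 21 × 0.071% = 1.491%.
VaR = −(1.491%) + 2.326 × 10.517% = 22.972%.
On $80,000,000: 0.22972 × $80,000,000 = $18,377,600.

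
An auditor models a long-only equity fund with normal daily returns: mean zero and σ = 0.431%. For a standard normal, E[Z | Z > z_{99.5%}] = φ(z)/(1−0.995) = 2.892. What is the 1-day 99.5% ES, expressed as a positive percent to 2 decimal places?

ES = 0.431% × 2.892 = 1.246%.

1.25%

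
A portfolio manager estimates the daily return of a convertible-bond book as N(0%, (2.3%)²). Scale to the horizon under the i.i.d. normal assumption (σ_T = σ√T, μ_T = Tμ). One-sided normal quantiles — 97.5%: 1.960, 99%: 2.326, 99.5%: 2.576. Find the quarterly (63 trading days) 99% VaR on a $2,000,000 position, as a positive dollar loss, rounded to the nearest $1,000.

$849,000

σ_{63d} = 2.3% × √63 = 18.256%.
VaR = 2.326 × 18.256% = 42.463%.
On $2,000,000: 0.42463 × $2,000,000 = $849,260.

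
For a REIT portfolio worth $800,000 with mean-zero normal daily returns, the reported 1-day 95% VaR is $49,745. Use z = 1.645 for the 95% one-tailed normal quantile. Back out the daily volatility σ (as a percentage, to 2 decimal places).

VaR as a fraction: $49,745 / $800,000 = 6.218%.
σ = VaR / z = 6.218% / 1.645 = 3.780%.

3.78%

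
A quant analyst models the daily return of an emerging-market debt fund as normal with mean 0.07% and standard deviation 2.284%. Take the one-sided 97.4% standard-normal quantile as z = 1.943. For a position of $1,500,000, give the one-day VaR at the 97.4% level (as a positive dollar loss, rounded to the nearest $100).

VaR = −μ + z·σ = −(0.07%) + 1.943 × 2.284% = 4.368%.
On $1,500,000: 0.04368 × $1,500,000 = $65,520.

$65,500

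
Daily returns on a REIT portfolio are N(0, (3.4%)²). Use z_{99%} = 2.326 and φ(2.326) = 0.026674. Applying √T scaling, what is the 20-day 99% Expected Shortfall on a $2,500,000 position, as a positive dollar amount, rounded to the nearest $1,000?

σ_{20d} = 3.4% × √20 = 15.205%.
ES multiplier = φ(z)/(1−α) = 0.026674/0.01 = 2.667.
ES = 15.205% × 2.667 = 40.552%; on $2,500,000: $1,013,800.

$1,014,000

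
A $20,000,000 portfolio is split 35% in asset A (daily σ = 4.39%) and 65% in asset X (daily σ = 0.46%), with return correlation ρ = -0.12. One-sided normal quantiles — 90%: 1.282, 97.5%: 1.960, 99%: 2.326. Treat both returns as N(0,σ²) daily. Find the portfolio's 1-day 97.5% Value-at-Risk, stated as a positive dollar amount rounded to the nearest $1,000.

σ_p² = 0.35²·4.39² + 0.65²·0.46² + 2·-0.12·0.35·0.65·4.39·0.46 = 2.3400 (%²).
σ_p = √2.3400 = 1.530%.
VaR = 1.960 × 1.530% = 2.999%; on $20,000,000 that is $599,800.

$600,000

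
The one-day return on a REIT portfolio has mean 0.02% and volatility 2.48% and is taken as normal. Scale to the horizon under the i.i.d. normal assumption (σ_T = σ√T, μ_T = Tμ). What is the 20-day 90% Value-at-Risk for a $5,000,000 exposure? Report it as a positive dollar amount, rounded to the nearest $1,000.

At 90%, z = 1.282.
σ_{20d} = 2.48% × √20 = 11.091%; μ_{20d} = 20 × 0.02% = 0.400%.
VaR = −(0.400%) + 1.282 × 11.091% = 13.819%.
On $5,000,000: 0.13819 × $5,000,000 = $690,950.

$691,000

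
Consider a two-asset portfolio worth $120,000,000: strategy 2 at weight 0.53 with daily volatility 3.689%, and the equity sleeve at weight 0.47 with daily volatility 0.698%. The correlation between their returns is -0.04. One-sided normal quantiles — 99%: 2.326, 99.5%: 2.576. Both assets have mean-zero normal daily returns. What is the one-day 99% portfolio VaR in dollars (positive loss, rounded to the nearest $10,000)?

$5,500,000

σ_p² = 0.53²·3.689² + 0.47²·0.698² + 2·-0.04·0.53·0.47·3.689·0.698 = 3.8790 (%²).
σ_p = √3.8790 = 1.970%.
VaR = 2.326 × 1.970% = 4.582%; on $120,000,000 that is $5,498,400.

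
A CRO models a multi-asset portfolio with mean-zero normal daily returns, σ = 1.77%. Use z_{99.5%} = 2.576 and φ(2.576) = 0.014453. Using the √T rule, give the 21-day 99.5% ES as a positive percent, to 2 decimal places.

23.45%

σ_{21d} = 1.77% × √21 = 8.111%.
ES multiplier = φ(z)/(1−α) = 0.014453/0.005 = 2.891.
ES = 8.111% × 2.891 = 23.449%.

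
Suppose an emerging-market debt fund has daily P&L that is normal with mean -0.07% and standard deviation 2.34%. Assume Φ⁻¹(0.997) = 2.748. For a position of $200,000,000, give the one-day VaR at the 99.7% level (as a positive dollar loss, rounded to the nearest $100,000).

VaR = −μ + z·σ = −(-0.07%) + 2.748 × 2.34% = 6.500%.
On $200,000,000: 0.06500 × $200,000,000 = $13,000,000.

$13,000,000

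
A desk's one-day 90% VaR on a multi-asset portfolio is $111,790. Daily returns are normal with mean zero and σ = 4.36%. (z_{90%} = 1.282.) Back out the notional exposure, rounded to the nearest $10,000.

VaR as a fraction of value: z·σ = 1.282 × 4.36% = 5.58952%.
Position = $111,790 / 0.0558952 = $1,999,993.

$2,000,000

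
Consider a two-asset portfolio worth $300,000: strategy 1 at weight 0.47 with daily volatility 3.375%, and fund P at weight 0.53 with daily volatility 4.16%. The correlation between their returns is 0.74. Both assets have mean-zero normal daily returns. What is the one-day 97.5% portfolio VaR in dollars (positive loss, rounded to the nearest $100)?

$20,800

σ_p² = 0.47²·3.375² + 0.53²·4.16² + 2·0.74·0.47·0.53·3.375·4.16 = 12.5534 (%²).
σ_p = √12.5534 = 3.543%.
At 97.5%, z = 1.960.
VaR = 1.960 × 3.543% = 6.944%; on $300,000 that is $20,832.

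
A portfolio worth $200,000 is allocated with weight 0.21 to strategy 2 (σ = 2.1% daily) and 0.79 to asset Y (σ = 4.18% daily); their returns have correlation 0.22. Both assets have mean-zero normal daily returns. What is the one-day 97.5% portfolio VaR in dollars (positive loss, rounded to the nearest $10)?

$13,430

σ_p² = 0.21²·2.1² + 0.79²·4.18² + 2·0.22·0.21·0.79·2.1·4.18 = 11.7398 (%²).
σ_p = √11.7398 = 3.426%.
At 97.5%, z = 1.960.
VaR = 1.960 × 3.426% = 6.715%; on $200,000 that is $13,430.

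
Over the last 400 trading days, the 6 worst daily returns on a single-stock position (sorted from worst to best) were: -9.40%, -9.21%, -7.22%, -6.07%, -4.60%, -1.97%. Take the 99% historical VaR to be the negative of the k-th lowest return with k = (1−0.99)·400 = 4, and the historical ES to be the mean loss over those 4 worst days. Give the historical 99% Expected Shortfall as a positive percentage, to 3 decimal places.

7.975%

The 4 worst returns sum to -31.90%.
ES = −(-31.90%) / 4 = 7.975%.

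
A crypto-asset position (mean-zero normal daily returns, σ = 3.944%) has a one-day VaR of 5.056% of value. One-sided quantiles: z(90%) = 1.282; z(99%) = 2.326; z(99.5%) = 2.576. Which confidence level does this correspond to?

90%

Implied z = VaR/σ = 5.056 / 3.944 = 1.282.
This matches z(90%) = 1.282.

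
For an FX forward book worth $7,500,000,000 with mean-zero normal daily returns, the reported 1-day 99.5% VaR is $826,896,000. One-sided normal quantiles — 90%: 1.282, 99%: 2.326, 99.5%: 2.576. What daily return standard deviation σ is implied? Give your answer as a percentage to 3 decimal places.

4.280%

VaR as a fraction: $826,896,000 / $7,500,000,000 = 11.025%.
σ = VaR / z = 11.025% / 2.576 = 4.280%.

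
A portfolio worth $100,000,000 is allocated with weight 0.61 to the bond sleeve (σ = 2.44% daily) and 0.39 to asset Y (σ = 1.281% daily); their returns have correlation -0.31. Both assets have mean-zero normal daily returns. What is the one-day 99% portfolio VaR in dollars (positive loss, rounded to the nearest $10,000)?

σ_p² = 0.61²·2.44² + 0.39²·1.281² + 2·-0.31·0.61·0.39·2.44·1.281 = 2.0039 (%²).
σ_p = √2.0039 = 1.416%.
At 99%, z = 2.326.
VaR = 2.326 × 1.416% = 3.294%; on $100,000,000 that is $3,294,000.

$3,290,000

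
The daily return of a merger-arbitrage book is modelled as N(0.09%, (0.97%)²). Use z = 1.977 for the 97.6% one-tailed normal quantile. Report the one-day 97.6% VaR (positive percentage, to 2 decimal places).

VaR = −μ + z·σ = −(0.09%) + 1.977 × 0.97% = 1.828%.

1.83%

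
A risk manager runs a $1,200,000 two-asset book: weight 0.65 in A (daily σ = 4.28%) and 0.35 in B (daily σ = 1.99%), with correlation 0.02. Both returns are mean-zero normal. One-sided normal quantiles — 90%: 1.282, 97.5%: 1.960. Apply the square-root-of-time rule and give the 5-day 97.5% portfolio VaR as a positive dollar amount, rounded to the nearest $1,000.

$152,000

σ_p = √(0.65²·4.28² + 0.35²·1.99² + 2·0.02·0.65·0.35·4.28·1.99) = 2.881%.
σ_{5d} = 2.881% × √5 = 6.442%.
VaR = 1.960 × 6.442% = 12.626%; on $1,200,000 that is $151,512.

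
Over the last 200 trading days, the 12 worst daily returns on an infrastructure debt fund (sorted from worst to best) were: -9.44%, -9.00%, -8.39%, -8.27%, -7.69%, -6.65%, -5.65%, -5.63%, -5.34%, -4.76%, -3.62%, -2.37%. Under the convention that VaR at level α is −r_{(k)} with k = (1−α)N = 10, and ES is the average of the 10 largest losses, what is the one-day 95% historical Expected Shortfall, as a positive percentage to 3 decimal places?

7.082%

The 10 worst returns sum to -70.82%.
ES = −(-70.82%) / 10 = 7.082%.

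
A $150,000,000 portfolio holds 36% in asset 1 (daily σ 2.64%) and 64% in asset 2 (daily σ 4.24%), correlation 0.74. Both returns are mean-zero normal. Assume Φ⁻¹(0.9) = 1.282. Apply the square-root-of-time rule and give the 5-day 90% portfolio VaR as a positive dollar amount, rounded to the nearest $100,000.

σ_p = √(0.36²·2.64² + 0.64²·4.24² + 2·0.74·0.36·0.64·2.64·4.24) = 3.476%.
σ_{5d} = 3.476% × √5 = 7.773%.
VaR = 1.282 × 7.773% = 9.965%; on $150,000,000 that is $14,947,500.

$14,900,000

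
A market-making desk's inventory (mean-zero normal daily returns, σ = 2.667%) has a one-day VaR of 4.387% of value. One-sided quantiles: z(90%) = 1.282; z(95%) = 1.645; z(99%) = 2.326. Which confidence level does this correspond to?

95%

Implied z = VaR/σ = 4.387 / 2.667 = 1.645.
This matches z(95%) = 1.645.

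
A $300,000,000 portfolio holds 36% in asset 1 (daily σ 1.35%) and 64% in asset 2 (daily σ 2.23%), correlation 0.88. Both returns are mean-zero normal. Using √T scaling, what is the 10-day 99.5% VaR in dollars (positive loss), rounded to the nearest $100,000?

$45,700,000

σ_p = √(0.36²·1.35² + 0.64²·2.23² + 2·0.88·0.36·0.64·1.35·2.23) = 1.869%.
σ_{10d} = 1.869% × √10 = 5.910%.
z(99.5%) = 2.576.
VaR = 2.576 × 5.910% = 15.224%; on $300,000,000 that is $45,672,000.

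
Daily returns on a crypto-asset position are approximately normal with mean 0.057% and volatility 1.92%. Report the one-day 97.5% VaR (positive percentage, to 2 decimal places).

3.71%

At 97.5% one-sided, z = 1.960.
VaR = −μ + z·σ = −(0.057%) + 1.960 × 1.92% = 3.706%.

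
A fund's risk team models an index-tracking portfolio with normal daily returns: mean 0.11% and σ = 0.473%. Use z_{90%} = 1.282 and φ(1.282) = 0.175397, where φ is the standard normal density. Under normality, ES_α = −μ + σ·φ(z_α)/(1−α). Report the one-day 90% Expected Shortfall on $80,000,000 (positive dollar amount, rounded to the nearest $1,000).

Tail multiplier: φ(z)/(1−α) = 0.175397 / 0.1 = 1.754.
ES = −(0.11%) + 0.473% × 1.754 = 0.720%.
On $80,000,000: 0.00720 × $80,000,000 = $576,000.

$576,000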